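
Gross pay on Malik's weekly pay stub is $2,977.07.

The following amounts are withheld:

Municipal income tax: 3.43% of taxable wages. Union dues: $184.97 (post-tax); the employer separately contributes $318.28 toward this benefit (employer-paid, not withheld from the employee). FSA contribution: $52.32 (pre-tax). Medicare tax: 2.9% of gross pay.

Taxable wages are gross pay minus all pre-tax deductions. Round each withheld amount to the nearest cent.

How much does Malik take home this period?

$2,553.12

FSA contribution: $52.32
Taxable wages = $2,977.07 − $52.32 = $2,924.75
Municipal income tax: $2,924.75 × 0.0343 = $100.32
Medicare tax: $2,977.07 × 0.029 = $86.34
Union dues: $184.97
(Employer's $318.28 toward union dues is not withheld from the employee.)
Total deductions = $52.32 + $100.32 + $86.34 + $184.97 = $423.95
Net pay = $2,977.07 − $423.95 = $2,553.12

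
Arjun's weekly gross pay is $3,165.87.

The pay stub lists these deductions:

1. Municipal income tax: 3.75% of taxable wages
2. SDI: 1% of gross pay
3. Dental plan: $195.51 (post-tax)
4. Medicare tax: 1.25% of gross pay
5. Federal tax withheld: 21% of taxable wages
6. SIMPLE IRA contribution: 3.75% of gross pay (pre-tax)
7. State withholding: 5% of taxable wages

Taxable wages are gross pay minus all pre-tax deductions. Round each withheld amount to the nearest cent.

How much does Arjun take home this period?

SIMPLE IRA contribution: $3,165.87 × 0.0375 = $118.72
Taxable wages = $3,165.87 − $118.72 = $3,047.15
Federal tax withheld: $3,047.15 × 0.21 = $639.90
Municipal income tax: $3,047.15 × 0.0375 = $114.27
State withholding: $3,047.15 × 0.05 = $152.36
SDI: $3,165.87 × 0.01 = $31.66
Medicare tax: $3,165.87 × 0.0125 = $39.57
Dental plan: $195.51
Total deductions = $118.72 + $639.90 + $114.27 + $152.36 + $31.66 + $39.57 + $195.51 = $1,291.99
Net pay = $3,165.87 − $1,291.99 = $1,873.88

$1,873.88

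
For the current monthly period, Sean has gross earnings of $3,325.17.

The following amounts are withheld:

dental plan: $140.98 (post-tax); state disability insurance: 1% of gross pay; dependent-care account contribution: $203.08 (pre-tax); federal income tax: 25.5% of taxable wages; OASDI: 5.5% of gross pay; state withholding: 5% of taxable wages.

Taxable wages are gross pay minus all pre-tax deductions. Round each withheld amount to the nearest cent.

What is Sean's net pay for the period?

Dependent-care account contribution: $203.08
Taxable wages = $3,325.17 − $203.08 = $3,122.09
State withholding: $3,122.09 × 0.05 = $156.10
Federal income tax: $3,122.09 × 0.255 = $796.13
OASDI: $3,325.17 × 0.055 = $182.88
State disability insurance: $3,325.17 × 0.01 = $33.25
Dental plan: $140.98
Total deductions = $203.08 + $156.10 + $796.13 + $182.88 + $33.25 + $140.98 = $1,512.42
Net pay = $3,325.17 − $1,512.42 = $1,812.75

$1,812.75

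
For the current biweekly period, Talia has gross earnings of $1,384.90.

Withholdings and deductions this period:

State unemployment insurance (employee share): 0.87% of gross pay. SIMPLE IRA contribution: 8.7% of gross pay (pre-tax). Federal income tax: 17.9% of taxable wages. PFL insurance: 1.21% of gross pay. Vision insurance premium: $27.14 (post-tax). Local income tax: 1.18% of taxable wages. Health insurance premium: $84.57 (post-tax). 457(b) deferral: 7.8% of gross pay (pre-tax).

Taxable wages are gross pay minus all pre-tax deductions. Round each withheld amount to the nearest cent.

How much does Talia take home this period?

$795.23

SIMPLE IRA contribution: $1,384.90 × 0.087 = $120.49
457(b) deferral: $1,384.90 × 0.078 = $108.02
Pre-tax total = $120.49 + $108.02 = $228.51
Taxable wages = $1,384.90 − $228.51 = $1,156.39
Local income tax: $1,156.39 × 0.0118 = $13.65
Federal income tax: $1,156.39 × 0.179 = $206.99
PFL insurance: $1,384.90 × 0.0121 = $16.76
State unemployment insurance (employee share): $1,384.90 × 0.0087 = $12.05
Vision insurance premium: $27.14
Health insurance premium: $84.57
Total deductions = $120.49 + $108.02 + $13.65 + $206.99 + $16.76 + $12.05 + $27.14 + $84.57 = $589.67
Net pay = $1,384.90 − $589.67 = $795.23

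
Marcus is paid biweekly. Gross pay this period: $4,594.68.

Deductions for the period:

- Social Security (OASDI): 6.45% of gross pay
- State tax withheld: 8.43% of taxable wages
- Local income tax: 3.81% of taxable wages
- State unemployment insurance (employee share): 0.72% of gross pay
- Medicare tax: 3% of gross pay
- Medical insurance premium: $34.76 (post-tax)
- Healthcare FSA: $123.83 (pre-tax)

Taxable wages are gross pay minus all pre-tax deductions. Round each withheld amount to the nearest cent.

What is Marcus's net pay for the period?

$3,421.58

Healthcare FSA: $123.83
Taxable wages = $4,594.68 − $123.83 = $4,470.85
Local income tax: $4,470.85 × 0.0381 = $170.34
State tax withheld: $4,470.85 × 0.0843 = $376.89
Medicare tax: $4,594.68 × 0.03 = $137.84
State unemployment insurance (employee share): $4,594.68 × 0.0072 = $33.08
Social Security (OASDI): $4,594.68 × 0.0645 = $296.36
Medical insurance premium: $34.76
Total deductions = $123.83 + $170.34 + $376.89 + $137.84 + $33.08 + $296.36 + $34.76 = $1,173.10
Net pay = $4,594.68 − $1,173.10 = $3,421.58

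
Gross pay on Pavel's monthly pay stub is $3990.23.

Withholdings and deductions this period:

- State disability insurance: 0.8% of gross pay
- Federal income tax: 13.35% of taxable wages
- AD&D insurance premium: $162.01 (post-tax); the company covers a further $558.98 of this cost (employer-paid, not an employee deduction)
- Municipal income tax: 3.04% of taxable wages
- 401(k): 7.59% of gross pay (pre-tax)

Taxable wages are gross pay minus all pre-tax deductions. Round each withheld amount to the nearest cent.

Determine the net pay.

$2889.08

401(k): $3990.23 × 0.0759 = $302.86
Taxable wages = $3990.23 − $302.86 = $3687.37
Municipal income tax: $3687.37 × 0.0304 = $112.10
Federal income tax: $3687.37 × 0.1335 = $492.26
State disability insurance: $3990.23 × 0.008 = $31.92
AD&D insurance premium: $162.01
(Employer's $558.98 toward AD&D insurance premium is not withheld from the employee.)
Total deductions = $302.86 + $112.10 + $492.26 + $31.92 + $162.01 = $1101.15
Net pay = $3990.23 − $1101.15 = $2889.08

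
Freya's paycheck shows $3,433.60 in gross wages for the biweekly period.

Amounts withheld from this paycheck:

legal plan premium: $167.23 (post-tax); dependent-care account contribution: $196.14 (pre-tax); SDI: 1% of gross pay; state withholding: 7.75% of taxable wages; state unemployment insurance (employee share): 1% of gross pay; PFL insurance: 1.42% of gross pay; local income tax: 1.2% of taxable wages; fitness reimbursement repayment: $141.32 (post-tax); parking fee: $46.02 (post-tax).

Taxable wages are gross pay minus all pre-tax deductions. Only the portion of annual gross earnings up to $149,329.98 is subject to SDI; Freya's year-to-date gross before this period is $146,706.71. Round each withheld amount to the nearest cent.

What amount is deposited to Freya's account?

$2,483.81

Dependent-care account contribution: $196.14
Taxable wages = $3,433.60 − $196.14 = $3,237.46
State withholding: $3,237.46 × 0.0775 = $250.90
Local income tax: $3,237.46 × 0.012 = $38.85
PFL insurance: $3,433.60 × 0.0142 = $48.76
State unemployment insurance (employee share): $3,433.60 × 0.01 = $34.34
SDI: only $149,329.98 − $146,706.71 = $2,623.27 of this check is subject → $2,623.27 × 0.01 = $26.23
Parking fee: $46.02
Legal plan premium: $167.23
Fitness reimbursement repayment: $141.32
Total deductions = $196.14 + $250.90 + $38.85 + $48.76 + $34.34 + $26.23 + $46.02 + $167.23 + $141.32 = $949.79
Net pay = $3,433.60 − $949.79 = $2,483.81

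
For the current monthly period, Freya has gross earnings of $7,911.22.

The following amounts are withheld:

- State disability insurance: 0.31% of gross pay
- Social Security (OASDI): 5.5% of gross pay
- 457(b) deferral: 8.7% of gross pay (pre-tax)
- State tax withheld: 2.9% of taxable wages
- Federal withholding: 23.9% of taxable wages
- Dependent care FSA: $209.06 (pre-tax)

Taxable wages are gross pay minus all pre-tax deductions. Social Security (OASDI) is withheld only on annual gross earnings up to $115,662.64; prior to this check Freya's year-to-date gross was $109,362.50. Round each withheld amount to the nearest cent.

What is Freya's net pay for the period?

457(b) deferral: $7,911.22 × 0.087 = $688.28
Dependent care FSA: $209.06
Pre-tax total = $688.28 + $209.06 = $897.34
Taxable wages = $7,911.22 − $897.34 = $7,013.88
State tax withheld: $7,013.88 × 0.029 = $203.40
Federal withholding: $7,013.88 × 0.239 = $1,676.32
Social Security (OASDI): only $115,662.64 − $109,362.50 = $6,300.14 of this check is subject → $6,300.14 × 0.055 = $346.51
State disability insurance: $7,911.22 × 0.0031 = $24.52
Total deductions = $688.28 + $209.06 + $203.40 + $1,676.32 + $346.51 + $24.52 = $3,148.09
Net pay = $7,911.22 − $3,148.09 = $4,763.13

$4,763.13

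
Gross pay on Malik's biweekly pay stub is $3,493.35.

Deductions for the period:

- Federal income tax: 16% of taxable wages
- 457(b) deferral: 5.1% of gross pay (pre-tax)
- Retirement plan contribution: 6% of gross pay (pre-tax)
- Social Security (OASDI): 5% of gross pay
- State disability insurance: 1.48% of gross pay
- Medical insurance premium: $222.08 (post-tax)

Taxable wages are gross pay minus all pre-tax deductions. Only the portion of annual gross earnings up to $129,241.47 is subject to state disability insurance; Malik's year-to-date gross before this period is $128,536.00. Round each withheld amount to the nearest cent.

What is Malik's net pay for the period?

$2,201.51

Retirement plan contribution: $3,493.35 × 0.06 = $209.60
457(b) deferral: $3,493.35 × 0.051 = $178.16
Pre-tax total = $209.60 + $178.16 = $387.76
Taxable wages = $3,493.35 − $387.76 = $3,105.59
Federal income tax: $3,105.59 × 0.16 = $496.89
State disability insurance: only $129,241.47 − $128,536.00 = $705.47 of this check is subject → $705.47 × 0.0148 = $10.44
Social Security (OASDI): $3,493.35 × 0.05 = $174.67
Medical insurance premium: $222.08
Total deductions = $209.60 + $178.16 + $496.89 + $10.44 + $174.67 + $222.08 = $1,291.84
Net pay = $3,493.35 − $1,291.84 = $2,201.51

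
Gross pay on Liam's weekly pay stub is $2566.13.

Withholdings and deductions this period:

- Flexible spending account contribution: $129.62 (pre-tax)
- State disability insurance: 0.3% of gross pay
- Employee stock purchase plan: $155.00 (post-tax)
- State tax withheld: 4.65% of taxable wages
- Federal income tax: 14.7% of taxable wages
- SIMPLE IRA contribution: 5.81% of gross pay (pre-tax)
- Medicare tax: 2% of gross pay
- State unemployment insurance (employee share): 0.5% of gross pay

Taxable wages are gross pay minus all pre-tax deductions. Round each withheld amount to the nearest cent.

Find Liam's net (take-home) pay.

$1617.95

SIMPLE IRA contribution: $2566.13 × 0.0581 = $149.09
Flexible spending account contribution: $129.62
Pre-tax total = $149.09 + $129.62 = $278.71
Taxable wages = $2566.13 − $278.71 = $2287.42
State tax withheld: $2287.42 × 0.0465 = $106.37
Federal income tax: $2287.42 × 0.147 = $336.25
State unemployment insurance (employee share): $2566.13 × 0.005 = $12.83
State disability insurance: $2566.13 × 0.003 = $7.70
Medicare tax: $2566.13 × 0.02 = $51.32
Employee stock purchase plan: $155.00
Total deductions = $149.09 + $129.62 + $106.37 + $336.25 + $12.83 + $7.70 + $51.32 + $155.00 = $948.18
Net pay = $2566.13 − $948.18 = $1617.95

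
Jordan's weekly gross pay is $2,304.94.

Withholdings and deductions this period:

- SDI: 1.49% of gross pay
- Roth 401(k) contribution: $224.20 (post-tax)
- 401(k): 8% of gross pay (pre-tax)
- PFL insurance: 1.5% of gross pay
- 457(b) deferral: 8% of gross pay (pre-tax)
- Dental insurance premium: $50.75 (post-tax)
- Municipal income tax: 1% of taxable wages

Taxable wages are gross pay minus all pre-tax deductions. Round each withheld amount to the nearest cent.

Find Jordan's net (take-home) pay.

401(k): $2,304.94 × 0.08 = $184.40
457(b) deferral: $2,304.94 × 0.08 = $184.40
Pre-tax total = $184.40 + $184.40 = $368.80
Taxable wages = $2,304.94 − $368.80 = $1,936.14
Municipal income tax: $1,936.14 × 0.01 = $19.36
PFL insurance: $2,304.94 × 0.015 = $34.57
SDI: $2,304.94 × 0.0149 = $34.34
Dental insurance premium: $50.75
Roth 401(k) contribution: $224.20
Total deductions = $184.40 + $184.40 + $19.36 + $34.57 + $34.34 + $50.75 + $224.20 = $732.02
Net pay = $2,304.94 − $732.02 = $1,572.92

$1,572.92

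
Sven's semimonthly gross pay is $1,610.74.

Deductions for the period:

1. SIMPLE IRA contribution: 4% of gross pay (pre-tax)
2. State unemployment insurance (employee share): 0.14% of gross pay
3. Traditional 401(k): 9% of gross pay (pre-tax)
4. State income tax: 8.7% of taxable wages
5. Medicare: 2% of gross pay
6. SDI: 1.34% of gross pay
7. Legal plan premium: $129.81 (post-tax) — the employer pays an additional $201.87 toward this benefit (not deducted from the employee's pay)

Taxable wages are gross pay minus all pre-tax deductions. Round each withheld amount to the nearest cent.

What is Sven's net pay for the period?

$1,093.56

SIMPLE IRA contribution: $1,610.74 × 0.04 = $64.43
Traditional 401(k): $1,610.74 × 0.09 = $144.97
Pre-tax total = $64.43 + $144.97 = $209.40
Taxable wages = $1,610.74 − $209.40 = $1,401.34
State income tax: $1,401.34 × 0.087 = $121.92
Medicare: $1,610.74 × 0.02 = $32.21
SDI: $1,610.74 × 0.0134 = $21.58
State unemployment insurance (employee share): $1,610.74 × 0.0014 = $2.26
Legal plan premium: $129.81
(Employer's $201.87 toward legal plan premium is not withheld from the employee.)
Total deductions = $64.43 + $144.97 + $121.92 + $32.21 + $21.58 + $2.26 + $129.81 = $517.18
Net pay = $1,610.74 − $517.18 = $1,093.56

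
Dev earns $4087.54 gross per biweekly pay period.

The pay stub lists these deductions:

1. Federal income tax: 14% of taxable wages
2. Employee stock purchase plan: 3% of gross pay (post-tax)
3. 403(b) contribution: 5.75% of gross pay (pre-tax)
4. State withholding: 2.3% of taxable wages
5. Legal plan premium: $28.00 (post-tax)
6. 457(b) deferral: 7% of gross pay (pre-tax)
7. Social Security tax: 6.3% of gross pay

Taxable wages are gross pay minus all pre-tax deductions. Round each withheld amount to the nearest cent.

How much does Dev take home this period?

$2576.91

403(b) contribution: $4087.54 × 0.0575 = $235.03
457(b) deferral: $4087.54 × 0.07 = $286.13
Pre-tax total = $235.03 + $286.13 = $521.16
Taxable wages = $4087.54 − $521.16 = $3566.38
Federal income tax: $3566.38 × 0.14 = $499.29
State withholding: $3566.38 × 0.023 = $82.03
Social Security tax: $4087.54 × 0.063 = $257.52
Legal plan premium: $28.00
Employee stock purchase plan: $4087.54 × 0.03 = $122.63
Total deductions = $235.03 + $286.13 + $499.29 + $82.03 + $257.52 + $28.00 + $122.63 = $1510.63
Net pay = $4087.54 − $1510.63 = $2576.91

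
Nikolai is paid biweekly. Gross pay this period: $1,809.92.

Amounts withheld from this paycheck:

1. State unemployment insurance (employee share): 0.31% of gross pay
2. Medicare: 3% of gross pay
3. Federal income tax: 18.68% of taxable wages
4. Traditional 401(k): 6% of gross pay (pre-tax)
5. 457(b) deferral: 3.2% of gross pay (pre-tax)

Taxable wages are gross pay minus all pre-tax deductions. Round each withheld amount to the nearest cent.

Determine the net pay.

$1,276.50

Traditional 401(k): $1,809.92 × 0.06 = $108.60
457(b) deferral: $1,809.92 × 0.032 = $57.92
Pre-tax total = $108.60 + $57.92 = $166.52
Taxable wages = $1,809.92 − $166.52 = $1,643.40
Federal income tax: $1,643.40 × 0.1868 = $306.99
State unemployment insurance (employee share): $1,809.92 × 0.0031 = $5.61
Medicare: $1,809.92 × 0.03 = $54.30
Total deductions = $108.60 + $57.92 + $306.99 + $5.61 + $54.30 = $533.42
Net pay = $1,809.92 − $533.42 = $1,276.50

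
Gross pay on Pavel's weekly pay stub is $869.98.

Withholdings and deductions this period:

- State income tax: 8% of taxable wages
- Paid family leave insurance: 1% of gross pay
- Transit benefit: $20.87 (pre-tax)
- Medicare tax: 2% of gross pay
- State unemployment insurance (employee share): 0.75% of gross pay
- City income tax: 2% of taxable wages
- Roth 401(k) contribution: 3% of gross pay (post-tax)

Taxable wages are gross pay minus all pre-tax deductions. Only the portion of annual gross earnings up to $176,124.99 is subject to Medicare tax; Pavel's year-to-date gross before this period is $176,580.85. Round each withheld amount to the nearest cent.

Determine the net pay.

$722.88

Transit benefit: $20.87
Taxable wages = $869.98 − $20.87 = $849.11
State income tax: $849.11 × 0.08 = $67.93
City income tax: $849.11 × 0.02 = $16.98
Paid family leave insurance: $869.98 × 0.01 = $8.70
Medicare tax: annual cap $176,124.99 already reached (YTD $176,580.85), so $0.00
State unemployment insurance (employee share): $869.98 × 0.0075 = $6.52
Roth 401(k) contribution: $869.98 × 0.03 = $26.10
Total deductions = $20.87 + $67.93 + $16.98 + $8.70 + $0.00 + $6.52 + $26.10 = $147.10
Net pay = $869.98 − $147.10 = $722.88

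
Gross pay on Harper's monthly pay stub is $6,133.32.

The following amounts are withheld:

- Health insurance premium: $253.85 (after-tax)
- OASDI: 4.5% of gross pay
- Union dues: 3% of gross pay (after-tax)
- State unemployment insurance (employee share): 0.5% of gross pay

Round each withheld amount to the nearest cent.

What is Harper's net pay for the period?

$5,388.80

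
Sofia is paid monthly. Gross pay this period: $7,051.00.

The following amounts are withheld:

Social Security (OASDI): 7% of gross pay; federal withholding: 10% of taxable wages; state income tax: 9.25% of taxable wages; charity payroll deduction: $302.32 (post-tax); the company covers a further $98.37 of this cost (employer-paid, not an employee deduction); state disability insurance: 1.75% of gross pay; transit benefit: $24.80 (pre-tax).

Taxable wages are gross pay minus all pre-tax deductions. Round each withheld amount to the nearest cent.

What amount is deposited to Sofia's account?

Transit benefit: $24.80
Taxable wages = $7,051.00 − $24.80 = $7,026.20
Federal withholding: $7,026.20 × 0.1 = $702.62
State income tax: $7,026.20 × 0.0925 = $649.92
Social Security (OASDI): $7,051.00 × 0.07 = $493.57
State disability insurance: $7,051.00 × 0.0175 = $123.39
Charity payroll deduction: $302.32
(Employer's $98.37 toward charity payroll deduction is not withheld from the employee.)
Total deductions = $24.80 + $702.62 + $649.92 + $493.57 + $123.39 + $302.32 = $2,296.62
Net pay = $7,051.00 − $2,296.62 = $4,754.38

$4,754.38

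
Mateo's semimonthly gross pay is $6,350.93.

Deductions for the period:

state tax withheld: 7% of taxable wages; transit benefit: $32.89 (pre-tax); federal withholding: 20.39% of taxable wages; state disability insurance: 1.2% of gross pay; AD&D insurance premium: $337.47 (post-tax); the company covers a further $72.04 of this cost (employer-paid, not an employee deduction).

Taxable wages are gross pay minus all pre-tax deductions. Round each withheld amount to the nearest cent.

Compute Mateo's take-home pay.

$4,173.85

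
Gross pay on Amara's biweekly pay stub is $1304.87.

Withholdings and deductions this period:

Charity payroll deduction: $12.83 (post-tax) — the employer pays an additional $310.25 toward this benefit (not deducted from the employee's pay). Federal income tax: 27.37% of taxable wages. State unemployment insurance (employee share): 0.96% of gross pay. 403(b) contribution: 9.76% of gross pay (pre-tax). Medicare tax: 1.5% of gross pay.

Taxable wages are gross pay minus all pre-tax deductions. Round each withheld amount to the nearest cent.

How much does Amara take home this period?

$810.30

403(b) contribution: $1304.87 × 0.0976 = $127.36
Taxable wages = $1304.87 − $127.36 = $1177.51
Federal income tax: $1177.51 × 0.2737 = $322.28
State unemployment insurance (employee share): $1304.87 × 0.0096 = $12.53
Medicare tax: $1304.87 × 0.015 = $19.57
Charity payroll deduction: $12.83
(Employer's $310.25 toward charity payroll deduction is not withheld from the employee.)
Total deductions = $127.36 + $322.28 + $12.53 + $19.57 + $12.83 = $494.57
Net pay = $1304.87 − $494.57 = $810.30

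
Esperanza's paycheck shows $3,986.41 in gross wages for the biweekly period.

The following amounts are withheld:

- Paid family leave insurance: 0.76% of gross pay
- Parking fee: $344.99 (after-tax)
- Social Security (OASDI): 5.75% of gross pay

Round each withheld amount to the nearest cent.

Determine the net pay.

$3,381.90

Social Security (OASDI): $3,986.41 × 0.0575 = $229.22
Paid family leave insurance: $3,986.41 × 0.0076 = $30.30
Parking fee: $344.99
Total deductions = $229.22 + $30.30 + $344.99 = $604.51
Net pay = $3,986.41 − $604.51 = $3,381.90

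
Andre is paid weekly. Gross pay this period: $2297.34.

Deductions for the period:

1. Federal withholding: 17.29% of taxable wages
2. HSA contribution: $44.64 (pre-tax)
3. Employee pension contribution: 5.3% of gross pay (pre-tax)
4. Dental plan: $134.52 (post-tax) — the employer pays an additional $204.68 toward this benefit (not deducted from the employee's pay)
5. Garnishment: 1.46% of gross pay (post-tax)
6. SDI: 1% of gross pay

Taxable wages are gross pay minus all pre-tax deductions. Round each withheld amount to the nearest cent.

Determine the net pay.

Employee pension contribution: $2297.34 × 0.053 = $121.76
HSA contribution: $44.64
Pre-tax total = $121.76 + $44.64 = $166.40
Taxable wages = $2297.34 − $166.40 = $2130.94
Federal withholding: $2130.94 × 0.1729 = $368.44
SDI: $2297.34 × 0.01 = $22.97
Dental plan: $134.52
Garnishment: $2297.34 × 0.0146 = $33.54
(Employer's $204.68 toward dental plan is not withheld from the employee.)
Total deductions = $121.76 + $44.64 + $368.44 + $22.97 + $134.52 + $33.54 = $725.87
Net pay = $2297.34 − $725.87 = $1571.47

$1571.47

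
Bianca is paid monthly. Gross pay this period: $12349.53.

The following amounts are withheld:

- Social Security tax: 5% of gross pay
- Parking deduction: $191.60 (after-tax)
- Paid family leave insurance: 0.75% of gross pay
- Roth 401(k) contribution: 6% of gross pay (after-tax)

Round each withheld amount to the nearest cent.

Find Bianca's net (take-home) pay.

Social Security tax: $12349.53 × 0.05 = $617.48
Paid family leave insurance: $12349.53 × 0.0075 = $92.62
Parking deduction: $191.60
Roth 401(k) contribution: $12349.53 × 0.06 = $740.97
Total deductions = $617.48 + $92.62 + $191.60 + $740.97 = $1642.67
Net pay = $12349.53 − $1642.67 = $10706.86

$10706.86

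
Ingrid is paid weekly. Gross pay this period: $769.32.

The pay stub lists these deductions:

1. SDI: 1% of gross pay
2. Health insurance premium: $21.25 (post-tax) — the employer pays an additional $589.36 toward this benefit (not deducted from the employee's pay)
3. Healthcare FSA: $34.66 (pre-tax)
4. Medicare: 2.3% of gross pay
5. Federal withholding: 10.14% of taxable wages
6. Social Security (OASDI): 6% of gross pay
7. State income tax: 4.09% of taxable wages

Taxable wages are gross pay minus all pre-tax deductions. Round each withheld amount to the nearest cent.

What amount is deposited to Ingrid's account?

Healthcare FSA: $34.66
Taxable wages = $769.32 − $34.66 = $734.66
State income tax: $734.66 × 0.0409 = $30.05
Federal withholding: $734.66 × 0.1014 = $74.49
Medicare: $769.32 × 0.023 = $17.69
SDI: $769.32 × 0.01 = $7.69
Social Security (OASDI): $769.32 × 0.06 = $46.16
Health insurance premium: $21.25
(Employer's $589.36 toward health insurance premium is not withheld from the employee.)
Total deductions = $34.66 + $30.05 + $74.49 + $17.69 + $7.69 + $46.16 + $21.25 = $231.99
Net pay = $769.32 − $231.99 = $537.33

$537.33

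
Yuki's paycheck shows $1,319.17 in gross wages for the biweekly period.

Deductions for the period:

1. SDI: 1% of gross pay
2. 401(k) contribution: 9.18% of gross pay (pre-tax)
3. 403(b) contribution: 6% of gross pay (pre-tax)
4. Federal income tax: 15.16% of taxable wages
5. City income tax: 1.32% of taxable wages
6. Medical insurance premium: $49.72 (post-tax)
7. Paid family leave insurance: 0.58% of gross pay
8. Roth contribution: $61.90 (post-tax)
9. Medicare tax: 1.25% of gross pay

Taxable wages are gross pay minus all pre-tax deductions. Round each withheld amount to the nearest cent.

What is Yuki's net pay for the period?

$785.57

403(b) contribution: $1,319.17 × 0.06 = $79.15
401(k) contribution: $1,319.17 × 0.0918 = $121.10
Pre-tax total = $79.15 + $121.10 = $200.25
Taxable wages = $1,319.17 − $200.25 = $1,118.92
Federal income tax: $1,118.92 × 0.1516 = $169.63
City income tax: $1,118.92 × 0.0132 = $14.77
Medicare tax: $1,319.17 × 0.0125 = $16.49
SDI: $1,319.17 × 0.01 = $13.19
Paid family leave insurance: $1,319.17 × 0.0058 = $7.65
Roth contribution: $61.90
Medical insurance premium: $49.72
Total deductions = $79.15 + $121.10 + $169.63 + $14.77 + $16.49 + $13.19 + $7.65 + $61.90 + $49.72 = $533.60
Net pay = $1,319.17 − $533.60 = $785.57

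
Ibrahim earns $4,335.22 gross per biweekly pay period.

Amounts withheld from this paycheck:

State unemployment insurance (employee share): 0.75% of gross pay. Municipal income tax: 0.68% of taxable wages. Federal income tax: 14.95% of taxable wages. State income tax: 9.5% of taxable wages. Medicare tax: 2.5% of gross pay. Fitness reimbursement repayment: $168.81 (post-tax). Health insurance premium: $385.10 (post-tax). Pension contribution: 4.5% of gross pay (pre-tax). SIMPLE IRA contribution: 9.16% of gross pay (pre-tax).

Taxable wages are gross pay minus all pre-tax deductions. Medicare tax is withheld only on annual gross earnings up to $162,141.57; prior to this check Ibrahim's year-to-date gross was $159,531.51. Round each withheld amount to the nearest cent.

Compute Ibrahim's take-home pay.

$2,150.74

SIMPLE IRA contribution: $4,335.22 × 0.0916 = $397.11
Pension contribution: $4,335.22 × 0.045 = $195.08
Pre-tax total = $397.11 + $195.08 = $592.19
Taxable wages = $4,335.22 − $592.19 = $3,743.03
Municipal income tax: $3,743.03 × 0.0068 = $25.45
Federal income tax: $3,743.03 × 0.1495 = $559.58
State income tax: $3,743.03 × 0.095 = $355.59
Medicare tax: only $162,141.57 − $159,531.51 = $2,610.06 of this check is subject → $2,610.06 × 0.025 = $65.25
State unemployment insurance (employee share): $4,335.22 × 0.0075 = $32.51
Fitness reimbursement repayment: $168.81
Health insurance premium: $385.10
Total deductions = $397.11 + $195.08 + $25.45 + $559.58 + $355.59 + $65.25 + $32.51 + $168.81 + $385.10 = $2,184.48
Net pay = $4,335.22 − $2,184.48 = $2,150.74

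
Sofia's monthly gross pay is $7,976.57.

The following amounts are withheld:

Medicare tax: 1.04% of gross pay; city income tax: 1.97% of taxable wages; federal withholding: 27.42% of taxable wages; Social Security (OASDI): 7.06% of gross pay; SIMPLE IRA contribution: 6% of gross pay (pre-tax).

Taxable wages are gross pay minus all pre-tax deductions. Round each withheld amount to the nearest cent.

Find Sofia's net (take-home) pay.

$4,648.21

SIMPLE IRA contribution: $7,976.57 × 0.06 = $478.59
Taxable wages = $7,976.57 − $478.59 = $7,497.98
City income tax: $7,497.98 × 0.0197 = $147.71
Federal withholding: $7,497.98 × 0.2742 = $2,055.95
Medicare tax: $7,976.57 × 0.0104 = $82.96
Social Security (OASDI): $7,976.57 × 0.0706 = $563.15
Total deductions = $478.59 + $147.71 + $2,055.95 + $82.96 + $563.15 = $3,328.36
Net pay = $7,976.57 − $3,328.36 = $4,648.21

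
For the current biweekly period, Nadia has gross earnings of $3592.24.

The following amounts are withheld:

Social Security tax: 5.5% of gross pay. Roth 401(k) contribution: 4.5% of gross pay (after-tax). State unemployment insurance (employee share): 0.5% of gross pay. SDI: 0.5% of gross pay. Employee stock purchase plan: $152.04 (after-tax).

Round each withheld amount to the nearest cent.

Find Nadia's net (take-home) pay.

$3045.06

Social Security tax: $3592.24 × 0.055 = $197.57
State unemployment insurance (employee share): $3592.24 × 0.005 = $17.96
SDI: $3592.24 × 0.005 = $17.96
Employee stock purchase plan: $152.04
Roth 401(k) contribution: $3592.24 × 0.045 = $161.65
Total deductions = $197.57 + $17.96 + $17.96 + $152.04 + $161.65 = $547.18
Net pay = $3592.24 − $547.18 = $3045.06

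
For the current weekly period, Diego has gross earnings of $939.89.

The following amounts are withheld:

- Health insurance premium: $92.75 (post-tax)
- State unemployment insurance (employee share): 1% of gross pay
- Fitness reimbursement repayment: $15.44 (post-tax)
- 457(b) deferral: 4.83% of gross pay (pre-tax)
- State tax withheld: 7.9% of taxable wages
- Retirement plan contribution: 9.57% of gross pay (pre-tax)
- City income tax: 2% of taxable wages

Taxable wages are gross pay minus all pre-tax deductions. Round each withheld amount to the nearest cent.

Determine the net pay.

$607.30

457(b) deferral: $939.89 × 0.0483 = $45.40
Retirement plan contribution: $939.89 × 0.0957 = $89.95
Pre-tax total = $45.40 + $89.95 = $135.35
Taxable wages = $939.89 − $135.35 = $804.54
City income tax: $804.54 × 0.02 = $16.09
State tax withheld: $804.54 × 0.079 = $63.56
State unemployment insurance (employee share): $939.89 × 0.01 = $9.40
Fitness reimbursement repayment: $15.44
Health insurance premium: $92.75
Total deductions = $45.40 + $89.95 + $16.09 + $63.56 + $9.40 + $15.44 + $92.75 = $332.59
Net pay = $939.89 − $332.59 = $607.30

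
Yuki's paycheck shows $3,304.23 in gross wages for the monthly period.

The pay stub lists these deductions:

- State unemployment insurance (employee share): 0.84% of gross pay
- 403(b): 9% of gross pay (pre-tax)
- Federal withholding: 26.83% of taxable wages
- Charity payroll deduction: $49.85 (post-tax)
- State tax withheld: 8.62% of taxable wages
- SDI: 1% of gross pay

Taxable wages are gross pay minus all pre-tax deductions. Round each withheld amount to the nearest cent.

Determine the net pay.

403(b): $3,304.23 × 0.09 = $297.38
Taxable wages = $3,304.23 − $297.38 = $3,006.85
Federal withholding: $3,006.85 × 0.2683 = $806.74
State tax withheld: $3,006.85 × 0.0862 = $259.19
State unemployment insurance (employee share): $3,304.23 × 0.0084 = $27.76
SDI: $3,304.23 × 0.01 = $33.04
Charity payroll deduction: $49.85
Total deductions = $297.38 + $806.74 + $259.19 + $27.76 + $33.04 + $49.85 = $1,473.96
Net pay = $3,304.23 − $1,473.96 = $1,830.27

$1,830.27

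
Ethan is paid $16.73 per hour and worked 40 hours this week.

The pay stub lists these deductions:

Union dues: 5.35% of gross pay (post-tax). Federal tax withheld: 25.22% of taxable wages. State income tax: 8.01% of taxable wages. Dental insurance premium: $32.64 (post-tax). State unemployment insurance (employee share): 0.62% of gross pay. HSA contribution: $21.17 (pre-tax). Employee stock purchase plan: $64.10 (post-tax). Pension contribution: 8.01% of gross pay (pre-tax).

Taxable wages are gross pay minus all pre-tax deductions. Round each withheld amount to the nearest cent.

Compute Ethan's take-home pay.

$260.21

Gross pay: 40 × $16.73 = $669.20
HSA contribution: $21.17
Pension contribution: $669.20 × 0.0801 = $53.60
Pre-tax total = $21.17 + $53.60 = $74.77
Taxable wages = $669.20 − $74.77 = $594.43
Federal tax withheld: $594.43 × 0.2522 = $149.92
State income tax: $594.43 × 0.0801 = $47.61
State unemployment insurance (employee share): $669.20 × 0.0062 = $4.15
Dental insurance premium: $32.64
Union dues: $669.20 × 0.0535 = $35.80
Employee stock purchase plan: $64.10
Total deductions = $21.17 + $53.60 + $149.92 + $47.61 + $4.15 + $32.64 + $35.80 + $64.10 = $408.99
Net pay = $669.20 − $408.99 = $260.21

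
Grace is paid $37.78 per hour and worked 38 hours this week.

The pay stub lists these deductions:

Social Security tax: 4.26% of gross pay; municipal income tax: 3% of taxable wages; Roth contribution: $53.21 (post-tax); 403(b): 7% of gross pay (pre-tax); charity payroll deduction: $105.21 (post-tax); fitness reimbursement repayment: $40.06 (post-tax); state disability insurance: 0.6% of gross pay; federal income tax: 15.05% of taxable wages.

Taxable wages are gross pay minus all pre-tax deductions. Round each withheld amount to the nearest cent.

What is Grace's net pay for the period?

$825.91

Gross pay: 38 × $37.78 = $1435.64
403(b): $1435.64 × 0.07 = $100.49
Taxable wages = $1435.64 − $100.49 = $1335.15
Municipal income tax: $1335.15 × 0.03 = $40.05
Federal income tax: $1335.15 × 0.1505 = $200.94
State disability insurance: $1435.64 × 0.006 = $8.61
Social Security tax: $1435.64 × 0.0426 = $61.16
Fitness reimbursement repayment: $40.06
Charity payroll deduction: $105.21
Roth contribution: $53.21
Total deductions = $100.49 + $40.05 + $200.94 + $8.61 + $61.16 + $40.06 + $105.21 + $53.21 = $609.73
Net pay = $1435.64 − $609.73 = $825.91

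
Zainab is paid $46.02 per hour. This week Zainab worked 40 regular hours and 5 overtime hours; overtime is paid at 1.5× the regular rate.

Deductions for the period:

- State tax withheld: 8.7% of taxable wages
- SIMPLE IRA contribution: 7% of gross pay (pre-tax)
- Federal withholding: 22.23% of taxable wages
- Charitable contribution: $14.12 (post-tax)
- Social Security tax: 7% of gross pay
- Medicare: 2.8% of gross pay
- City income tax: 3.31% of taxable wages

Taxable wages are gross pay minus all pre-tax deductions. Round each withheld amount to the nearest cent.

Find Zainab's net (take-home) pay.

$1108.51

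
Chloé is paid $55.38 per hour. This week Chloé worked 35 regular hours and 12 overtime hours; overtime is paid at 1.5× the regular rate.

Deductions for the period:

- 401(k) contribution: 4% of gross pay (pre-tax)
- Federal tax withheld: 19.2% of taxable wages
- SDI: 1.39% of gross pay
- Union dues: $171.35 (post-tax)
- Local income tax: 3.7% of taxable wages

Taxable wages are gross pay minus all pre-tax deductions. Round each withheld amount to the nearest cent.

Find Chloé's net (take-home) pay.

$1,960.32

Regular pay: 35 × $55.38 = $1,938.30
Overtime pay: 12 × $55.38 × 1.5 = $996.84
Gross pay = $1,938.30 + $996.84 = $2,935.14
401(k) contribution: $2,935.14 × 0.04 = $117.41
Taxable wages = $2,935.14 − $117.41 = $2,817.73
Federal tax withheld: $2,817.73 × 0.192 = $541.00
Local income tax: $2,817.73 × 0.037 = $104.26
SDI: $2,935.14 × 0.0139 = $40.80
Union dues: $171.35
Total deductions = $117.41 + $541.00 + $104.26 + $40.80 + $171.35 = $974.82
Net pay = $2,935.14 − $974.82 = $1,960.32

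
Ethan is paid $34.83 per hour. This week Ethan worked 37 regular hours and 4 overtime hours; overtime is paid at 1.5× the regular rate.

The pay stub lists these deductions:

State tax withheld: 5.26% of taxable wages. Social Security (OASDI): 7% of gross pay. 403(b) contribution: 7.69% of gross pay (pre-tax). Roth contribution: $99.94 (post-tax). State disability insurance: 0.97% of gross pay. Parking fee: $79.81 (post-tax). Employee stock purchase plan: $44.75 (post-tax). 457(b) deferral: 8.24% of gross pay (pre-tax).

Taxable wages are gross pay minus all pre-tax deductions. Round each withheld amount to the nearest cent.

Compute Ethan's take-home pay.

Regular pay: 37 × $34.83 = $1288.71
Overtime pay: 4 × $34.83 × 1.5 = $208.98
Gross pay = $1288.71 + $208.98 = $1497.69
403(b) contribution: $1497.69 × 0.0769 = $115.17
457(b) deferral: $1497.69 × 0.0824 = $123.41
Pre-tax total = $115.17 + $123.41 = $238.58
Taxable wages = $1497.69 − $238.58 = $1259.11
State tax withheld: $1259.11 × 0.0526 = $66.23
State disability insurance: $1497.69 × 0.0097 = $14.53
Social Security (OASDI): $1497.69 × 0.07 = $104.84
Parking fee: $79.81
Employee stock purchase plan: $44.75
Roth contribution: $99.94
Total deductions = $115.17 + $123.41 + $66.23 + $14.53 + $104.84 + $79.81 + $44.75 + $99.94 = $648.68
Net pay = $1497.69 − $648.68 = $849.01

$849.01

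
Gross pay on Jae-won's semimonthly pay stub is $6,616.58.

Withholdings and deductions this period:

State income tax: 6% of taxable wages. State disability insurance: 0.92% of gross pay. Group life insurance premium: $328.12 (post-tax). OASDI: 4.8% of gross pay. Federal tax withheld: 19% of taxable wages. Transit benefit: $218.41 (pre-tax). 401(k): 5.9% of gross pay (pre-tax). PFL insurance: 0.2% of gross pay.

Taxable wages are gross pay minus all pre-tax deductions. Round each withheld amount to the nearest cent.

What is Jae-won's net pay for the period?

401(k): $6,616.58 × 0.059 = $390.38
Transit benefit: $218.41
Pre-tax total = $390.38 + $218.41 = $608.79
Taxable wages = $6,616.58 − $608.79 = $6,007.79
Federal tax withheld: $6,007.79 × 0.19 = $1,141.48
State income tax: $6,007.79 × 0.06 = $360.47
PFL insurance: $6,616.58 × 0.002 = $13.23
OASDI: $6,616.58 × 0.048 = $317.60
State disability insurance: $6,616.58 × 0.0092 = $60.87
Group life insurance premium: $328.12
Total deductions = $390.38 + $218.41 + $1,141.48 + $360.47 + $13.23 + $317.60 + $60.87 + $328.12 = $2,830.56
Net pay = $6,616.58 − $2,830.56 = $3,786.02

$3,786.02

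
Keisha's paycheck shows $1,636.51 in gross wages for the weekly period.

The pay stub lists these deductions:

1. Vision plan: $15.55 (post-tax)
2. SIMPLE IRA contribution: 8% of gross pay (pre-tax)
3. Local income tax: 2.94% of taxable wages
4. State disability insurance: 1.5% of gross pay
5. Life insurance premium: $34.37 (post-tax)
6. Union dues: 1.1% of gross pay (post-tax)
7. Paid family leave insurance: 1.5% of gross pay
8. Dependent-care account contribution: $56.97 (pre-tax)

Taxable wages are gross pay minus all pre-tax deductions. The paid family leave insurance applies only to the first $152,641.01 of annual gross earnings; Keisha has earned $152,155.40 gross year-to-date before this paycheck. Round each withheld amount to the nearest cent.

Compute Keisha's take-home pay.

SIMPLE IRA contribution: $1,636.51 × 0.08 = $130.92
Dependent-care account contribution: $56.97
Pre-tax total = $130.92 + $56.97 = $187.89
Taxable wages = $1,636.51 − $187.89 = $1,448.62
Local income tax: $1,448.62 × 0.0294 = $42.59
State disability insurance: $1,636.51 × 0.015 = $24.55
Paid family leave insurance: only $152,641.01 − $152,155.40 = $485.61 of this check is subject → $485.61 × 0.015 = $7.28
Union dues: $1,636.51 × 0.011 = $18.00
Life insurance premium: $34.37
Vision plan: $15.55
Total deductions = $130.92 + $56.97 + $42.59 + $24.55 + $7.28 + $18.00 + $34.37 + $15.55 = $330.23
Net pay = $1,636.51 − $330.23 = $1,306.28

$1,306.28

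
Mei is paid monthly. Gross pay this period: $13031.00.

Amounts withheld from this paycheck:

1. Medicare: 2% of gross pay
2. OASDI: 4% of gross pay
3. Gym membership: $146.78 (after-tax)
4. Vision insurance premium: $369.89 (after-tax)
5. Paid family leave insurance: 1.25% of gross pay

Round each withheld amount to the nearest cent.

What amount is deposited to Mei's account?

$11569.58

OASDI: $13031.00 × 0.04 = $521.24
Paid family leave insurance: $13031.00 × 0.0125 = $162.89
Medicare: $13031.00 × 0.02 = $260.62
Gym membership: $146.78
Vision insurance premium: $369.89
Total deductions = $521.24 + $162.89 + $260.62 + $146.78 + $369.89 = $1461.42
Net pay = $13031.00 − $1461.42 = $11569.58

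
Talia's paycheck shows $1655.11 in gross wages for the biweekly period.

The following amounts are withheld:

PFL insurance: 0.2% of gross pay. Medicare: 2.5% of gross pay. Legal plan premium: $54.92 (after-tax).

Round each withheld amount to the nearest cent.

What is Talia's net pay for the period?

$1555.50

PFL insurance: $1655.11 × 0.002 = $3.31
Medicare: $1655.11 × 0.025 = $41.38
Legal plan premium: $54.92
Total deductions = $3.31 + $41.38 + $54.92 = $99.61
Net pay = $1655.11 − $99.61 = $1555.50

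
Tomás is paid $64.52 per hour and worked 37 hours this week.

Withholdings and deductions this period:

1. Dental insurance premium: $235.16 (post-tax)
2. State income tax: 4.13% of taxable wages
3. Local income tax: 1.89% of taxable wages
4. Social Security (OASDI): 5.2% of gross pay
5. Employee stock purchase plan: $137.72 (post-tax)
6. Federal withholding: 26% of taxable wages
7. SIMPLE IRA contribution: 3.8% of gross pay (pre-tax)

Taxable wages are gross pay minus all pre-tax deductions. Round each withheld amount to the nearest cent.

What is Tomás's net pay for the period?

Gross pay: 37 × $64.52 = $2,387.24
SIMPLE IRA contribution: $2,387.24 × 0.038 = $90.72
Taxable wages = $2,387.24 − $90.72 = $2,296.52
Local income tax: $2,296.52 × 0.0189 = $43.40
State income tax: $2,296.52 × 0.0413 = $94.85
Federal withholding: $2,296.52 × 0.26 = $597.10
Social Security (OASDI): $2,387.24 × 0.052 = $124.14
Employee stock purchase plan: $137.72
Dental insurance premium: $235.16
Total deductions = $90.72 + $43.40 + $94.85 + $597.10 + $124.14 + $137.72 + $235.16 = $1,323.09
Net pay = $2,387.24 − $1,323.09 = $1,064.15

$1,064.15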